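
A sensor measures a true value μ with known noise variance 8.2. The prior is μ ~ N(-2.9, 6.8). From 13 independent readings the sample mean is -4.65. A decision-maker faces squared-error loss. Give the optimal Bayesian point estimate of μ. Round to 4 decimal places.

-4.5014

Posterior for μ is Normal. Precision-weighted mean: (1/6.8·-2.9 + 13/8.2·-4.65) / (1/6.8 + 13/8.2) = -4.5014.
A Normal posterior is symmetric, so mode = mean.
Squared-error loss ⇒ the optimal estimator is the posterior mean.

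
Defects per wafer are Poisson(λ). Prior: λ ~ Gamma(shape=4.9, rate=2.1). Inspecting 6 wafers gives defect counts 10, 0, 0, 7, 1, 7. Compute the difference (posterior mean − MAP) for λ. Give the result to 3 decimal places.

0.123

Σ counts = 25. Posterior: Gamma(shape = 4.9+25 = 29.9, rate = 2.1+6 = 8.1).
Mode = (α−1)/β = 28.9/8.1 = 3.568.
Mean = α/β = 29.9/8.1 = 3.691.
Difference = 3.691 − 3.568 = 0.123.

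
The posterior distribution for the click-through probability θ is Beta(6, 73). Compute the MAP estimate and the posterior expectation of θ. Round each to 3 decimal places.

Mode = (6−1)/(6+73−2) = 5/77 = 0.065.
Mean = 6/(6+73) = 6/79 = 0.076.

MAP estimate = 0.065, posterior expectation = 0.076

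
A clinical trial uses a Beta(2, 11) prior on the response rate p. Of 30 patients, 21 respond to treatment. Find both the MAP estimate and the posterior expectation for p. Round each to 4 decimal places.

Posterior: Beta(2+21, 11+9) = Beta(23, 20).
Mode = (23−1)/(23+20−2) = 22/41 = 0.5366.
Mean = 23/(23+20) = 23/43 = 0.5349.

MAP = 0.5366, posterior mean = 0.5349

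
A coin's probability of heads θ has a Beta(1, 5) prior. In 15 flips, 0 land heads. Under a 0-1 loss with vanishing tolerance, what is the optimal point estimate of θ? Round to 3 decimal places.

0.000

Posterior: Beta(1+0, 5+15) = Beta(1, 20).
Since α = 1 ≤ 1 and β > 1, the Beta density is monotone decreasing on [0,1]; the mode is at 0.
Mean = 1/(1+20) = 0.048.
This is the posterior mode — the MAP estimate.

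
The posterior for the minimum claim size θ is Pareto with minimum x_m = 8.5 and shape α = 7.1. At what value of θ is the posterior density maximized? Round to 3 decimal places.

The Pareto density is strictly decreasing on [x_m, ∞), so the mode is x_m = 8.500.
Mean = α·x_m/(α−1) = 7.1·8.5/6.1 = 9.893.
This is the posterior mode — the MAP estimate.

8.500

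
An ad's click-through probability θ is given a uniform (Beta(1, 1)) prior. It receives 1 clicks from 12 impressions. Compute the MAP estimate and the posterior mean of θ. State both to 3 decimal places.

Posterior: Beta(1+1, 1+11) = Beta(2, 12).
Mode = (2−1)/(2+12−2) = 1/12 = 0.083.
With a flat prior the MAP equals the MLE, 1/12.
Mean = 2/(2+12) = 2/14 = 0.143.

MAP: 0.083. Posterior mean: 0.143.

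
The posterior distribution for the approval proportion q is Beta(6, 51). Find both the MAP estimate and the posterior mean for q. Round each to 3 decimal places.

Mode = (6−1)/(6+51−2) = 5/55 = 0.091.
Mean = 6/(6+51) = 6/57 = 0.105.

q_MAP = 0.091, E[q|data] = 0.105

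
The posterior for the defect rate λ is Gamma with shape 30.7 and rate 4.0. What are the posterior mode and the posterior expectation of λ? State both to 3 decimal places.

Mode = (α−1)/β = 29.7/4.0 = 7.425.
Mean = α/β = 30.7/4.0 = 7.675.

λ_MAP = 7.425, E[λ|data] = 7.675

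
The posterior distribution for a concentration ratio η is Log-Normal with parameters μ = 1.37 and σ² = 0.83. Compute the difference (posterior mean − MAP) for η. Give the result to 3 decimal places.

Mode = exp(μ − σ²) = exp(0.54) = 1.716.
Mean = exp(μ + σ²/2) = exp(1.785) = 5.960.
Difference = 5.960 − 1.716 = 4.244.

4.244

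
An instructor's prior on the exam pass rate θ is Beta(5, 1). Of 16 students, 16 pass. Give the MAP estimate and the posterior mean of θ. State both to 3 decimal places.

Posterior: Beta(5+16, 1+0) = Beta(21, 1).
Since β = 1 ≤ 1 and α > 1, the Beta density is monotone increasing on [0,1]; the mode is at 1.
Mean = 21/(21+1) = 0.955.
Left-skewed posterior ⇒ mean < mode.

MAP: 1.000. Posterior mean: 0.955.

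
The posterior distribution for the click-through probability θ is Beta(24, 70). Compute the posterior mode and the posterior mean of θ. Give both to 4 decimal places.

MAP: 0.2500. Posterior mean: 0.2553.

Mode = (24−1)/(24+70−2) = 23/92 = 0.2500.
Mean = 24/(24+70) = 24/94 = 0.2553.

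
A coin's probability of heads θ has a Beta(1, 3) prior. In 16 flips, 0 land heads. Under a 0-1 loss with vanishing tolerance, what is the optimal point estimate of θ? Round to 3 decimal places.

Posterior: Beta(1+0, 3+16) = Beta(1, 19).
Since α = 1 ≤ 1 and β > 1, the Beta density is monotone decreasing on [0,1]; the mode is at 0.
Mean = 1/(1+19) = 0.050.
This is the posterior mode — the MAP estimate.

0.000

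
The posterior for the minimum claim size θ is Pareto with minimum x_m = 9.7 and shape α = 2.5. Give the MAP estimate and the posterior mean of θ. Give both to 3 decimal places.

The Pareto density is strictly decreasing on [x_m, ∞), so the mode is x_m = 9.700.
Mean = α·x_m/(α−1) = 2.5·9.7/1.5 = 16.167.

MAP = 9.700, posterior mean = 16.167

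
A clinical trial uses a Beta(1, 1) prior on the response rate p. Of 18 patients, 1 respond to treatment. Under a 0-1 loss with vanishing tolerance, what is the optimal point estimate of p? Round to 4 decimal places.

0.0556

Posterior: Beta(1+1, 1+17) = Beta(2, 18).
Mode = (2−1)/(2+18−2) = 1/18 = 0.0556.
Mean = 2/(2+18) = 2/20 = 0.1000.
This is the posterior mode — the MAP estimate.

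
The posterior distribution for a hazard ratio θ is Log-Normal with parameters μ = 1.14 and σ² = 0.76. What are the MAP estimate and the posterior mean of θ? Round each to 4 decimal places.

Mode = exp(μ − σ²) = exp(0.38) = 1.4623.
Mean = exp(μ + σ²/2) = exp(1.520) = 4.5722.

MAP: 1.4623. Posterior mean: 4.5722.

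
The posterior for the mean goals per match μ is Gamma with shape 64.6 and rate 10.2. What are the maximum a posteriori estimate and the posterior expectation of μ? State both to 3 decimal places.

Mode = (α−1)/β = 63.6/10.2 = 6.235.
Mean = α/β = 64.6/10.2 = 6.333.
The mean is pulled above the mode by the posterior's right skew.

MAP = 6.235, posterior mean = 6.333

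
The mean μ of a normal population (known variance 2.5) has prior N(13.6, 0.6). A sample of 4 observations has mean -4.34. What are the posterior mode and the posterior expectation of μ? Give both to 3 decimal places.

μ_MAP = 4.813, E[μ|data] = 4.813

Posterior for μ is Normal. Precision-weighted mean: (1/0.6·13.6 + 4/2.5·-4.34) / (1/0.6 + 4/2.5) = 4.813.
A Normal posterior is symmetric, so mode = mean.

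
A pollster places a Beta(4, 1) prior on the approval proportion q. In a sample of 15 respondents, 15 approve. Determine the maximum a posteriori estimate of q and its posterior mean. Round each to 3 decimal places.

Posterior: Beta(4+15, 1+0) = Beta(19, 1).
Since β = 1 ≤ 1 and α > 1, the Beta density is monotone increasing on [0,1]; the mode is at 1.
Mean = 19/(19+1) = 0.950.

MAP: 1.000. Posterior mean: 0.950.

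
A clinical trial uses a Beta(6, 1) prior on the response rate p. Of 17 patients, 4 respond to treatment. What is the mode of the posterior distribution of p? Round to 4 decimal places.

Posterior: Beta(6+4, 1+13) = Beta(10, 14).
Mode = (10−1)/(10+14−2) = 9/22 = 0.4091.
Mean = 10/(10+14) = 10/24 = 0.4167.
This is the posterior mode — the MAP estimate.

0.4091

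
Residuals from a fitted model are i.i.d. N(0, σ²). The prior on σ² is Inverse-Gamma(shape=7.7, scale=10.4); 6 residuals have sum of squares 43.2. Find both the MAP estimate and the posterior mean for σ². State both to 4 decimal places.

Posterior: Inverse-Gamma(shape = 7.7+6/2 = 10.7, scale = 10.4+43.2/2 = 32.0).
Mode = β/(α+1) = 32.0/11.7 = 2.7350.
Mean = β/(α−1) = 32.0/9.7 = 3.2990.

MAP: 2.7350. Posterior mean: 3.2990.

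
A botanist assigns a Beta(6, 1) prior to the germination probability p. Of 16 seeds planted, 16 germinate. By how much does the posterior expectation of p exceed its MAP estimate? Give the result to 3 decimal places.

-0.043

Posterior: Beta(6+16, 1+0) = Beta(22, 1).
Since β = 1 ≤ 1 and α > 1, the Beta density is monotone increasing on [0,1]; the mode is at 1.
Mean = 22/(22+1) = 0.957.
Difference = 0.957 − 1.000 = -0.043.
The posterior is left-skewed, so the mode exceeds the mean.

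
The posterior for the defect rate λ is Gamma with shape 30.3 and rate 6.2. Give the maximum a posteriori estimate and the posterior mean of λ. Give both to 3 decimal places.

MAP = 4.726, posterior mean = 4.887

Mode = (α−1)/β = 29.3/6.2 = 4.726.
Mean = α/β = 30.3/6.2 = 4.887.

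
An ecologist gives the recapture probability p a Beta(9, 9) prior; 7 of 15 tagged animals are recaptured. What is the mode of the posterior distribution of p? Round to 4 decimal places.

0.4839

Posterior: Beta(9+7, 9+8) = Beta(16, 17).
Mode = (16−1)/(16+17−2) = 15/31 = 0.4839.
Mean = 16/(16+17) = 16/33 = 0.4848.
This is the posterior mode — the MAP estimate.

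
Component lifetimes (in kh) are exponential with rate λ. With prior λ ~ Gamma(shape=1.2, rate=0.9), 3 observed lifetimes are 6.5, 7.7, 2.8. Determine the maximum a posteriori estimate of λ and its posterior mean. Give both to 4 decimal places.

MAP = 0.1788; posterior mean = 0.2346

Σ times = 17.0. Posterior: Gamma(shape = 1.2+3 = 4.2, rate = 0.9+17.0 = 17.9).
Mode = (α−1)/β = 3.2/17.9 = 0.1788.
Mean = α/β = 4.2/17.9 = 0.2346.
The mean is pulled above the mode by the posterior's right skew.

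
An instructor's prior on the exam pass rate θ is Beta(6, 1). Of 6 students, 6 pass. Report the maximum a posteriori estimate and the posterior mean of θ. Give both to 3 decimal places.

θ_MAP = 1.000, E[θ|data] = 0.923

Posterior: Beta(6+6, 1+0) = Beta(12, 1).
Since β = 1 ≤ 1 and α > 1, the Beta density is monotone increasing on [0,1]; the mode is at 1.
Mean = 12/(12+1) = 0.923.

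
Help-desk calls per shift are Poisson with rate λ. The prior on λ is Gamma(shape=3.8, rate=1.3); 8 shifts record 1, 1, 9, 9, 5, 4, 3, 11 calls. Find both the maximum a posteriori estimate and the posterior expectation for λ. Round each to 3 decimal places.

Σ counts = 43. Posterior: Gamma(shape = 3.8+43 = 46.8, rate = 1.3+8 = 9.3).
Mode = (α−1)/β = 45.8/9.3 = 4.925.
Mean = α/β = 46.8/9.3 = 5.032.
The posterior is right-skewed, so the mean exceeds the mode.

maximum a posteriori estimate = 4.925, posterior expectation = 5.032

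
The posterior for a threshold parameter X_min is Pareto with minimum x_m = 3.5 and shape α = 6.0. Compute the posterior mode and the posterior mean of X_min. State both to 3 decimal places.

The Pareto density is strictly decreasing on [x_m, ∞), so the mode is x_m = 3.500.
Mean = α·x_m/(α−1) = 6.0·3.5/5.0 = 4.200.
The mean is pulled above the mode by the posterior's right skew.

MAP = 3.500; posterior mean = 4.200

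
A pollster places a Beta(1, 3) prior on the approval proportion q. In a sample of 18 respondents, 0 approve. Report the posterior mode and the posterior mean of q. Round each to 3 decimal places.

q_MAP = 0.000, E[q|data] = 0.045

Posterior: Beta(1+0, 3+18) = Beta(1, 21).
Since α = 1 ≤ 1 and β > 1, the Beta density is monotone decreasing on [0,1]; the mode is at 0.
Mean = 1/(1+21) = 0.045.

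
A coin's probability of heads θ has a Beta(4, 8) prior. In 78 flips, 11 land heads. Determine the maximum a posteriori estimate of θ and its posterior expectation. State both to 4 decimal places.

Posterior: Beta(4+11, 8+67) = Beta(15, 75).
Mode = (15−1)/(15+75−2) = 14/88 = 0.1591.
Mean = 15/(15+75) = 15/90 = 0.1667.

MAP: 0.1591. Posterior mean: 0.1667.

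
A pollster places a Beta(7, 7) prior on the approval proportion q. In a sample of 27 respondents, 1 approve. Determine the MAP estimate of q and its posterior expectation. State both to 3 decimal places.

MAP: 0.179. Posterior mean: 0.195.

Posterior: Beta(7+1, 7+26) = Beta(8, 33).
Mode = (8−1)/(8+33−2) = 7/39 = 0.179.
Mean = 8/(8+33) = 8/41 = 0.195.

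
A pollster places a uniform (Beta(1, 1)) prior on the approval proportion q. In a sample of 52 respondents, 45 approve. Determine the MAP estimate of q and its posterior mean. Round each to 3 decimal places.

Posterior: Beta(1+45, 1+7) = Beta(46, 8).
Mode = (46−1)/(46+8−2) = 45/52 = 0.865.
With a flat prior the MAP equals the MLE, 45/52.
Mean = 46/(46+8) = 46/54 = 0.852.

MAP estimate = 0.865, posterior mean = 0.852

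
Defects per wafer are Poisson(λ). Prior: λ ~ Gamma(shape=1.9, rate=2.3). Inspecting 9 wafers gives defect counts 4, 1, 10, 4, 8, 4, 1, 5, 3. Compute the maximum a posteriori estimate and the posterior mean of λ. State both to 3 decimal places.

Σ counts = 40. Posterior: Gamma(shape = 1.9+40 = 41.9, rate = 2.3+9 = 11.3).
Mode = (α−1)/β = 40.9/11.3 = 3.619.
Mean = α/β = 41.9/11.3 = 3.708.

λ_MAP = 3.619, E[λ|data] = 3.708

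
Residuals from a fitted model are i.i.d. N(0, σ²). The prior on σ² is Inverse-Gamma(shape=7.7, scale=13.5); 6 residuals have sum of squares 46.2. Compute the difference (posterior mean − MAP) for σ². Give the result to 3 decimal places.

Posterior: Inverse-Gamma(shape = 7.7+6/2 = 10.7, scale = 13.5+46.2/2 = 36.6).
Mode = β/(α+1) = 36.6/11.7 = 3.128.
Mean = β/(α−1) = 36.6/9.7 = 3.773.
Difference = 3.773 − 3.128 = 0.645.

0.645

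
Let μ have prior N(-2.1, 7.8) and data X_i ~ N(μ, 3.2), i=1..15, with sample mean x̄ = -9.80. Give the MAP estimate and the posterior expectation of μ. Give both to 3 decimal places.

MAP estimate = -9.595, posterior expectation = -9.595

Posterior for μ is Normal. Precision-weighted mean: (1/7.8·-2.1 + 15/3.2·-9.80) / (1/7.8 + 15/3.2) = -9.595.
A Normal posterior is symmetric, so mode = mean.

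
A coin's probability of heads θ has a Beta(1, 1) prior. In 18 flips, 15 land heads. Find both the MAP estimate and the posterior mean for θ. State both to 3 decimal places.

MAP: 0.833. Posterior mean: 0.800.

Posterior: Beta(1+15, 1+3) = Beta(16, 4).
Mode = (16−1)/(16+4−2) = 15/18 = 0.833.
With a flat prior the MAP equals the MLE, 15/18.
Mean = 16/(16+4) = 16/20 = 0.800.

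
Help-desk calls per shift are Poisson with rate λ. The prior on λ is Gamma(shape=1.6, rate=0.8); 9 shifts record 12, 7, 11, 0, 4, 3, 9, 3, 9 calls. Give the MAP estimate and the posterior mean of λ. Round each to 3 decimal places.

Σ counts = 58. Posterior: Gamma(shape = 1.6+58 = 59.6, rate = 0.8+9 = 9.8).
Mode = (α−1)/β = 58.6/9.8 = 5.980.
Mean = α/β = 59.6/9.8 = 6.082.
The posterior is right-skewed, so the mean exceeds the mode.

MAP: 5.980. Posterior mean: 6.082.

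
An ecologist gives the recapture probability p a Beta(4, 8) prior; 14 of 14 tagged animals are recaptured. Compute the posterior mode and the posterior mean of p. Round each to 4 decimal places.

Posterior: Beta(4+14, 8+0) = Beta(18, 8).
Mode = (18−1)/(18+8−2) = 17/24 = 0.7083.
Mean = 18/(18+8) = 18/26 = 0.6923.

p_MAP = 0.7083, E[p|data] = 0.6923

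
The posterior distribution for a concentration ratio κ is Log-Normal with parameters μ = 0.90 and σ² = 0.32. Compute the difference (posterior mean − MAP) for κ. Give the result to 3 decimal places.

1.100

Mode = exp(μ − σ²) = exp(0.58) = 1.786.
Mean = exp(μ + σ²/2) = exp(1.060) = 2.886.
Difference = 2.886 − 1.786 = 1.100.
Right-skewed posterior ⇒ mode < mean.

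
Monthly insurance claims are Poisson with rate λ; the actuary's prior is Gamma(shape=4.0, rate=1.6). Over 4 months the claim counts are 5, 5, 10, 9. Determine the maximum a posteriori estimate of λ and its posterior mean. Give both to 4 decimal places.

Σ counts = 29. Posterior: Gamma(shape = 4.0+29 = 33.0, rate = 1.6+4 = 5.6).
Mode = (α−1)/β = 32.0/5.6 = 5.7143.
Mean = α/β = 33.0/5.6 = 5.8929.

MAP: 5.7143. Posterior mean: 5.8929.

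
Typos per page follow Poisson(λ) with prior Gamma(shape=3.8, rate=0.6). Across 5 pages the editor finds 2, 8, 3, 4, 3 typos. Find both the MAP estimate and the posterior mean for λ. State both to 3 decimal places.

Σ counts = 20. Posterior: Gamma(shape = 3.8+20 = 23.8, rate = 0.6+5 = 5.6).
Mode = (α−1)/β = 22.8/5.6 = 4.071.
Mean = α/β = 23.8/5.6 = 4.250.

λ_MAP = 4.071, E[λ|data] = 4.250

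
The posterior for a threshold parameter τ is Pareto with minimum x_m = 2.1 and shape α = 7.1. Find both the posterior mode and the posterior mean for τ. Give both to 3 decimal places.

posterior mode = 2.100, posterior mean = 2.444

The Pareto density is strictly decreasing on [x_m, ∞), so the mode is x_m = 2.100.
Mean = α·x_m/(α−1) = 7.1·2.1/6.1 = 2.444.
The mean is pulled above the mode by the posterior's right skew.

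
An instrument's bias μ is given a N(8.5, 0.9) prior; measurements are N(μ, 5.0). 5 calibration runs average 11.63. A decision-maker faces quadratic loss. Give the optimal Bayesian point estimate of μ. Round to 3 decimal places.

9.983

Posterior for μ is Normal. Precision-weighted mean: (1/0.9·8.5 + 5/5.0·11.63) / (1/0.9 + 5/5.0) = 9.983.
A Normal posterior is symmetric, so mode = mean.
Quadratic loss ⇒ the optimal estimator is the posterior mean.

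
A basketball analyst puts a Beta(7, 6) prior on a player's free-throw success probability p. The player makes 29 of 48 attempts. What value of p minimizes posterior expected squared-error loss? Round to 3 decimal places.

0.590

Posterior: Beta(7+29, 6+19) = Beta(36, 25).
Mode = (36−1)/(36+25−2) = 35/59 = 0.593.
Mean = 36/(36+25) = 36/61 = 0.590.
Squared-error loss ⇒ the optimal estimator is the posterior mean.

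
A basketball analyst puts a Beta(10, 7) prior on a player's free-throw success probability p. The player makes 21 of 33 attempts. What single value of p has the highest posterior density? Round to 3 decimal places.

Posterior: Beta(10+21, 7+12) = Beta(31, 19).
Mode = (31−1)/(31+19−2) = 30/48 = 0.625.
Mean = 31/(31+19) = 31/50 = 0.620.
This is the posterior mode — the MAP estimate.

0.625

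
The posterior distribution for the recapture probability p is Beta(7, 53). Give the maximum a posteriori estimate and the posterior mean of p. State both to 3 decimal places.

Mode = (7−1)/(7+53−2) = 6/58 = 0.103.
Mean = 7/(7+53) = 7/60 = 0.117.
The posterior is right-skewed, so the mean exceeds the mode.

MAP = 0.103; posterior mean = 0.117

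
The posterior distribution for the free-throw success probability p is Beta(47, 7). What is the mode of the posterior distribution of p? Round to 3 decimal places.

0.885

Mode = (47−1)/(47+7−2) = 46/52 = 0.885.
Mean = 47/(47+7) = 47/54 = 0.870.
This is the posterior mode — the MAP estimate.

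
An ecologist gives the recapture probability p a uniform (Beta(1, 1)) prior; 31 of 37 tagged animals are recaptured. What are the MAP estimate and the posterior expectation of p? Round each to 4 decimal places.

Posterior: Beta(1+31, 1+6) = Beta(32, 7).
Mode = (32−1)/(32+7−2) = 31/37 = 0.8378.
With a flat prior the MAP equals the MLE, 31/37.
Mean = 32/(32+7) = 32/39 = 0.8205.

p_MAP = 0.8378, E[p|data] = 0.8205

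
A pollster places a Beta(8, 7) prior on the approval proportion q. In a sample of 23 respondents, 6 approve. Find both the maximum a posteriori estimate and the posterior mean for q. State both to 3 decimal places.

Posterior: Beta(8+6, 7+17) = Beta(14, 24).
Mode = (14−1)/(14+24−2) = 13/36 = 0.361.
Mean = 14/(14+24) = 14/38 = 0.368.

MAP = 0.361; posterior mean = 0.368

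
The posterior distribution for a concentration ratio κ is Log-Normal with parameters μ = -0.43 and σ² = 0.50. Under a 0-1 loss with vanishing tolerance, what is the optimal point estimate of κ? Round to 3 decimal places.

0.395

Mode = exp(μ − σ²) = exp(-0.93) = 0.395.
Mean = exp(μ + σ²/2) = exp(-0.180) = 0.835.
This is the posterior mode — the MAP estimate.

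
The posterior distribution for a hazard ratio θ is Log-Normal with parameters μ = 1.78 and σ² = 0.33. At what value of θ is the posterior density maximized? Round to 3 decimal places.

Mode = exp(μ − σ²) = exp(1.45) = 4.263.
Mean = exp(μ + σ²/2) = exp(1.945) = 6.994.
This is the posterior mode — the MAP estimate.

4.263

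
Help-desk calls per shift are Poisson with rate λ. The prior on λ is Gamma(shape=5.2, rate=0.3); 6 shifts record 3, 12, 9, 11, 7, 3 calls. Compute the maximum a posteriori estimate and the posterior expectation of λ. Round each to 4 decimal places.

maximum a posteriori estimate = 7.8095, posterior expectation = 7.9683

Σ counts = 45. Posterior: Gamma(shape = 5.2+45 = 50.2, rate = 0.3+6 = 6.3).
Mode = (α−1)/β = 49.2/6.3 = 7.8095.
Mean = α/β = 50.2/6.3 = 7.9683.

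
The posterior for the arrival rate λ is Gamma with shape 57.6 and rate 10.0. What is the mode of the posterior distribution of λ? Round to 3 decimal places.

5.660

Mode = (α−1)/β = 56.6/10.0 = 5.660.
Mean = α/β = 57.6/10.0 = 5.760.
This is the posterior mode — the MAP estimate.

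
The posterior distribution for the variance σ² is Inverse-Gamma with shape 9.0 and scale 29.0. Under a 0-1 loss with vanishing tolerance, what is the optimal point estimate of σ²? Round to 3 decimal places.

2.900

Mode = β/(α+1) = 29.0/10.0 = 2.900.
Mean = β/(α−1) = 29.0/8.0 = 3.625.
This is the posterior mode — the MAP estimate.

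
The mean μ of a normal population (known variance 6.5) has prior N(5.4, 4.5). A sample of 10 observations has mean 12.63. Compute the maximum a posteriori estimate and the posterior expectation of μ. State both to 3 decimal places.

MAP = 11.717, posterior mean = 11.717

Posterior for μ is Normal. Precision-weighted mean: (1/4.5·5.4 + 10/6.5·12.63) / (1/4.5 + 10/6.5) = 11.717.
A Normal posterior is symmetric, so mode = mean.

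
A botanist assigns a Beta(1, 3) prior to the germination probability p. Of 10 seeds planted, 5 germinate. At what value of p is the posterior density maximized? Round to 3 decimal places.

Posterior: Beta(1+5, 3+5) = Beta(6, 8).
Mode = (6−1)/(6+8−2) = 5/12 = 0.417.
Mean = 6/(6+8) = 6/14 = 0.429.
This is the posterior mode — the MAP estimate.

0.417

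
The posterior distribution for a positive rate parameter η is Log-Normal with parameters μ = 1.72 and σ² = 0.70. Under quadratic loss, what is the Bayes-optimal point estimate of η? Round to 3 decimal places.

7.925

Mode = exp(μ − σ²) = exp(1.02) = 2.773.
Mean = exp(μ + σ²/2) = exp(2.070) = 7.925.
Quadratic loss ⇒ the optimal estimator is the posterior mean.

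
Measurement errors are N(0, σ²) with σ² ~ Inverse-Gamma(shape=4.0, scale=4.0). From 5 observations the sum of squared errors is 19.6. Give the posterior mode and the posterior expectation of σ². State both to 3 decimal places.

Posterior: Inverse-Gamma(shape = 4.0+5/2 = 6.5, scale = 4.0+19.6/2 = 13.8).
Mode = β/(α+1) = 13.8/7.5 = 1.840.
Mean = β/(α−1) = 13.8/5.5 = 2.509.
The posterior is right-skewed, so the mean exceeds the mode.

posterior mode = 1.840, posterior expectation = 2.509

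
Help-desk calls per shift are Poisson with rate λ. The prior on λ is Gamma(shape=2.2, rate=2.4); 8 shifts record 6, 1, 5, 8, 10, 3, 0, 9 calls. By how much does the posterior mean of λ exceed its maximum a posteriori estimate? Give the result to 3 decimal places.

0.096

Σ counts = 42. Posterior: Gamma(shape = 2.2+42 = 44.2, rate = 2.4+8 = 10.4).
Mode = (α−1)/β = 43.2/10.4 = 4.154.
Mean = α/β = 44.2/10.4 = 4.250.
Difference = 4.250 − 4.154 = 0.096.
Right-skewed posterior ⇒ mode < mean.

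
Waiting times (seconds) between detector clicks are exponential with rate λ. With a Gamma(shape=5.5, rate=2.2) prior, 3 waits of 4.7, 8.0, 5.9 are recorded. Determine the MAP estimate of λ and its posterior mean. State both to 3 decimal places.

Σ times = 18.6. Posterior: Gamma(shape = 5.5+3 = 8.5, rate = 2.2+18.6 = 20.8).
Mode = (α−1)/β = 7.5/20.8 = 0.361.
Mean = α/β = 8.5/20.8 = 0.409.

MAP estimate = 0.361, posterior mean = 0.409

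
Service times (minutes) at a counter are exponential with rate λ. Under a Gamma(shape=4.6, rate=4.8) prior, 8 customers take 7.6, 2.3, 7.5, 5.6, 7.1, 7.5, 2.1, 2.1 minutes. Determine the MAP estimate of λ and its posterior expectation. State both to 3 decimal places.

Σ times = 41.8. Posterior: Gamma(shape = 4.6+8 = 12.6, rate = 4.8+41.8 = 46.6).
Mode = (α−1)/β = 11.6/46.6 = 0.249.
Mean = α/β = 12.6/46.6 = 0.270.
The posterior is right-skewed, so the mean exceeds the mode.

MAP = 0.249, posterior mean = 0.270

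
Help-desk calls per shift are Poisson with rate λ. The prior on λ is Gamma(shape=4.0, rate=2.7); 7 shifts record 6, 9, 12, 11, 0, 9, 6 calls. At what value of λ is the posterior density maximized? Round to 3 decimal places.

Σ counts = 53. Posterior: Gamma(shape = 4.0+53 = 57.0, rate = 2.7+7 = 9.7).
Mode = (α−1)/β = 56.0/9.7 = 5.773.
Mean = α/β = 57.0/9.7 = 5.876.
This is the posterior mode — the MAP estimate.

5.773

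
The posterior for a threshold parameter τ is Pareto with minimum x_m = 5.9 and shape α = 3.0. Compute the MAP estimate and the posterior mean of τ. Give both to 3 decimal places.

MAP estimate = 5.900, posterior mean = 8.850

The Pareto density is strictly decreasing on [x_m, ∞), so the mode is x_m = 5.900.
Mean = α·x_m/(α−1) = 3.0·5.9/2.0 = 8.850.
Right-skewed posterior ⇒ mode < mean.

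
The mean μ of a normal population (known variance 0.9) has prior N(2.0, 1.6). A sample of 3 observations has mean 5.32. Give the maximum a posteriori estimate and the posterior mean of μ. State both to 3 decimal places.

Posterior for μ is Normal. Precision-weighted mean: (1/1.6·2.0 + 3/0.9·5.32) / (1/1.6 + 3/0.9) = 4.796.
A Normal posterior is symmetric, so mode = mean.

MAP = 4.796; posterior mean = 4.796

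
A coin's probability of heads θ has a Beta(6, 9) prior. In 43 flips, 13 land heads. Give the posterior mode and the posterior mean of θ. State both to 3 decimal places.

Posterior: Beta(6+13, 9+30) = Beta(19, 39).
Mode = (19−1)/(19+39−2) = 18/56 = 0.321.
Mean = 19/(19+39) = 19/58 = 0.328.
The posterior is right-skewed, so the mean exceeds the mode.

MAP = 0.321, posterior mean = 0.328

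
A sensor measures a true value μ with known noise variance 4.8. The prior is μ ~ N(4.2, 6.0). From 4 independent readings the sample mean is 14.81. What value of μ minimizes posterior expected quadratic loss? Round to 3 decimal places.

Posterior for μ is Normal. Precision-weighted mean: (1/6.0·4.2 + 4/4.8·14.81) / (1/6.0 + 4/4.8) = 13.042.
A Normal posterior is symmetric, so mode = mean.
Quadratic loss ⇒ the optimal estimator is the posterior mean.

13.042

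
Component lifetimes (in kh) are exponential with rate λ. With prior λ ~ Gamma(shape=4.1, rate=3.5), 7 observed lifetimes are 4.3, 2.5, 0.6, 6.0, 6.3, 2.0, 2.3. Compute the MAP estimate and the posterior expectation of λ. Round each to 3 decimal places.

MAP: 0.367. Posterior mean: 0.404.

Σ times = 24.0. Posterior: Gamma(shape = 4.1+7 = 11.1, rate = 3.5+24.0 = 27.5).
Mode = (α−1)/β = 10.1/27.5 = 0.367.
Mean = α/β = 11.1/27.5 = 0.404.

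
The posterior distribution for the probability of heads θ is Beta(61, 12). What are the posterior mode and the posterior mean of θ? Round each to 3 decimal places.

posterior mode = 0.845, posterior mean = 0.836

Mode = (61−1)/(61+12−2) = 60/71 = 0.845.
Mean = 61/(61+12) = 61/73 = 0.836.
Left-skewed posterior ⇒ mean < mode.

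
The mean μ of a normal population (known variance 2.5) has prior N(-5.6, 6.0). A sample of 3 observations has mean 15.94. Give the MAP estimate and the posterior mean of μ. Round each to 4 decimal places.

Posterior for μ is Normal. Precision-weighted mean: (1/6.0·-5.6 + 3/2.5·15.94) / (1/6.0 + 3/2.5) = 13.3132.
A Normal posterior is symmetric, so mode = mean.

MAP = 13.3132; posterior mean = 13.3132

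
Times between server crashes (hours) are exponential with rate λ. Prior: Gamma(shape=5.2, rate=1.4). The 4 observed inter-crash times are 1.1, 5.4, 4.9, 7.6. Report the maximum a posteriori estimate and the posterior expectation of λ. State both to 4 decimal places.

λ_MAP = 0.4020, E[λ|data] = 0.4510

Σ times = 19.0. Posterior: Gamma(shape = 5.2+4 = 9.2, rate = 1.4+19.0 = 20.4).
Mode = (α−1)/β = 8.2/20.4 = 0.4020.
Mean = α/β = 9.2/20.4 = 0.4510.
The posterior is right-skewed, so the mean exceeds the mode.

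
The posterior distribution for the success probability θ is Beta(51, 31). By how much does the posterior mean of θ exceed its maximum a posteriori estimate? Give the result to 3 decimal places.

-0.003

Mode = (51−1)/(51+31−2) = 50/80 = 0.625.
Mean = 51/(51+31) = 51/82 = 0.622.
Difference = 0.622 − 0.625 = -0.003.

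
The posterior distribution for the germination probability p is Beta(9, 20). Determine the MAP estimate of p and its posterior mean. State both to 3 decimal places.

Mode = (9−1)/(9+20−2) = 8/27 = 0.296.
Mean = 9/(9+20) = 9/29 = 0.310.
Mean > mode: the posterior has a right tail.

p_MAP = 0.296, E[p|data] = 0.310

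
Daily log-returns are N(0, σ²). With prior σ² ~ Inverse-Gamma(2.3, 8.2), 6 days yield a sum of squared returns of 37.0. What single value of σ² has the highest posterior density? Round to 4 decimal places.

4.2381

Posterior: Inverse-Gamma(shape = 2.3+6/2 = 5.3, scale = 8.2+37.0/2 = 26.7).
Mode = β/(α+1) = 26.7/6.3 = 4.2381.
Mean = β/(α−1) = 26.7/4.3 = 6.2093.
This is the posterior mode — the MAP estimate.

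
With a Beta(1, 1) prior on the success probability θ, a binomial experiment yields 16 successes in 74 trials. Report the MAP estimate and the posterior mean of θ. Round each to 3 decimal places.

MAP: 0.216. Posterior mean: 0.224.

Posterior: Beta(1+16, 1+58) = Beta(17, 59).
Mode = (17−1)/(17+59−2) = 16/74 = 0.216.
With a flat prior the MAP equals the MLE, 16/74.
Mean = 17/(17+59) = 17/76 = 0.224.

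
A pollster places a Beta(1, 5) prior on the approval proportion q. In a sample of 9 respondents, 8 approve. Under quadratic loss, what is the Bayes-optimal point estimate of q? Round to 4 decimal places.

0.6000

Posterior: Beta(1+8, 5+1) = Beta(9, 6).
Mode = (9−1)/(9+6−2) = 8/13 = 0.6154.
Mean = 9/(9+6) = 9/15 = 0.6000.
Quadratic loss ⇒ the optimal estimator is the posterior mean.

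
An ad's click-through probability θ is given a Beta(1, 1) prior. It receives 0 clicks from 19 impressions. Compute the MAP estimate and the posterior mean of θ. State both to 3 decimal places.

MAP = 0.000, posterior mean = 0.048

Posterior: Beta(1+0, 1+19) = Beta(1, 20).
Since α = 1 ≤ 1 and β > 1, the Beta density is monotone decreasing on [0,1]; the mode is at 0.
Mean = 1/(1+20) = 0.048.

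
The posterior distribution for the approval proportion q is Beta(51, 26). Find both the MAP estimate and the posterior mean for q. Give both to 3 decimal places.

Mode = (51−1)/(51+26−2) = 50/75 = 0.667.
Mean = 51/(51+26) = 51/77 = 0.662.

MAP estimate = 0.667, posterior mean = 0.662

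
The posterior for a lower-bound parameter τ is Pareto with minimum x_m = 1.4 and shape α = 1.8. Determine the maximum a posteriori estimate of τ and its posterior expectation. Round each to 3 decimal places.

The Pareto density is strictly decreasing on [x_m, ∞), so the mode is x_m = 1.400.
Mean = α·x_m/(α−1) = 1.8·1.4/0.8 = 3.150.
The mean is pulled above the mode by the posterior's right skew.

maximum a posteriori estimate = 1.400, posterior expectation = 3.150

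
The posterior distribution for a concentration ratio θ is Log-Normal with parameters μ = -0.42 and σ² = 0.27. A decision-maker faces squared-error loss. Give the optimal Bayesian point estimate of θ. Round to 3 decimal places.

Mode = exp(μ − σ²) = exp(-0.69) = 0.502.
Mean = exp(μ + σ²/2) = exp(-0.285) = 0.752.
Squared-error loss ⇒ the optimal estimator is the posterior mean.

0.752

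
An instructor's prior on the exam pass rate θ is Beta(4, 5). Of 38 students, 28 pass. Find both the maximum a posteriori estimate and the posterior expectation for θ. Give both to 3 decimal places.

Posterior: Beta(4+28, 5+10) = Beta(32, 15).
Mode = (32−1)/(32+15−2) = 31/45 = 0.689.
Mean = 32/(32+15) = 32/47 = 0.681.

MAP: 0.689. Posterior mean: 0.681.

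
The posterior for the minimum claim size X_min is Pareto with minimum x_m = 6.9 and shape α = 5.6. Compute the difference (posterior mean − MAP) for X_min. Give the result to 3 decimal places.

1.500

The Pareto density is strictly decreasing on [x_m, ∞), so the mode is x_m = 6.900.
Mean = α·x_m/(α−1) = 5.6·6.9/4.6 = 8.400.
Difference = 8.400 − 6.900 = 1.500.
The mean is pulled above the mode by the posterior's right skew.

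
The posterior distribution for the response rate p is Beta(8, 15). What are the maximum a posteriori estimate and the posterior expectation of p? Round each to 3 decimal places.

MAP: 0.333. Posterior mean: 0.348.

Mode = (8−1)/(8+15−2) = 7/21 = 0.333.
Mean = 8/(8+15) = 8/23 = 0.348.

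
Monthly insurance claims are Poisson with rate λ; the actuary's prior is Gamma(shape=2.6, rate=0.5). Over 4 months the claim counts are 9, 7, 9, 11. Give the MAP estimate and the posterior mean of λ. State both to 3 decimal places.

MAP: 8.356. Posterior mean: 8.578.

Σ counts = 36. Posterior: Gamma(shape = 2.6+36 = 38.6, rate = 0.5+4 = 4.5).
Mode = (α−1)/β = 37.6/4.5 = 8.356.
Mean = α/β = 38.6/4.5 = 8.578.
Mean > mode: the posterior has a right tail.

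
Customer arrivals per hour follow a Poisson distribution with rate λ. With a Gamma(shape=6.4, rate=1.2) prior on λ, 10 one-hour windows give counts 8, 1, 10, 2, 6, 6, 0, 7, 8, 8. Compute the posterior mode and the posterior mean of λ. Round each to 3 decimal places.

MAP = 5.482; posterior mean = 5.571

Σ counts = 56. Posterior: Gamma(shape = 6.4+56 = 62.4, rate = 1.2+10 = 11.2).
Mode = (α−1)/β = 61.4/11.2 = 5.482.
Mean = α/β = 62.4/11.2 = 5.571.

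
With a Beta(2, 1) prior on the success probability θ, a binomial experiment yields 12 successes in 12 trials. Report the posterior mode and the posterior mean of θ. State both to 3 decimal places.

Posterior: Beta(2+12, 1+0) = Beta(14, 1).
Since β = 1 ≤ 1 and α > 1, the Beta density is monotone increasing on [0,1]; the mode is at 1.
Mean = 14/(14+1) = 0.933.

MAP = 1.000, posterior mean = 0.933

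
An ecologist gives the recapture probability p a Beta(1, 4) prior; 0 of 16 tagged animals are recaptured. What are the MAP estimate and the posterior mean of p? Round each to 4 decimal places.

MAP estimate = 0.0000, posterior mean = 0.0476

Posterior: Beta(1+0, 4+16) = Beta(1, 20).
Since α = 1 ≤ 1 and β > 1, the Beta density is monotone decreasing on [0,1]; the mode is at 0.
Mean = 1/(1+20) = 0.0476.
Mean > mode: the posterior has a right tail.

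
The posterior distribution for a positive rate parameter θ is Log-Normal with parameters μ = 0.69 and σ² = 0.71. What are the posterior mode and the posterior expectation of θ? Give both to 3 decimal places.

Mode = exp(μ − σ²) = exp(-0.02) = 0.980.
Mean = exp(μ + σ²/2) = exp(1.045) = 2.843.

θ_MAP = 0.980, E[θ|data] = 2.843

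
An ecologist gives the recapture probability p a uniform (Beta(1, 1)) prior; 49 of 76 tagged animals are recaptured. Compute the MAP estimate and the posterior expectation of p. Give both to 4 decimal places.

Posterior: Beta(1+49, 1+27) = Beta(50, 28).
Mode = (50−1)/(50+28−2) = 49/76 = 0.6447.
Mean = 50/(50+28) = 50/78 = 0.6410.
Mode > mean: the posterior has a left tail.

MAP estimate = 0.6447, posterior expectation = 0.6410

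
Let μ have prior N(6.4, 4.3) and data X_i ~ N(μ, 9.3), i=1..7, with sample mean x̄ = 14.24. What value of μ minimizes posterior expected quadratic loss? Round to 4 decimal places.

12.3894

Posterior for μ is Normal. Precision-weighted mean: (1/4.3·6.4 + 7/9.3·14.24) / (1/4.3 + 7/9.3) = 12.3894.
A Normal posterior is symmetric, so mode = mean.
Quadratic loss ⇒ the optimal estimator is the posterior mean.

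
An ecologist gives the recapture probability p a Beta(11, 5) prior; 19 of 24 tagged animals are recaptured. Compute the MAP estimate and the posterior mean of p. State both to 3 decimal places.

MAP = 0.763; posterior mean = 0.750

Posterior: Beta(11+19, 5+5) = Beta(30, 10).
Mode = (30−1)/(30+10−2) = 29/38 = 0.763.
Mean = 30/(30+10) = 30/40 = 0.750.
The mean is pulled below the mode by the posterior's left skew.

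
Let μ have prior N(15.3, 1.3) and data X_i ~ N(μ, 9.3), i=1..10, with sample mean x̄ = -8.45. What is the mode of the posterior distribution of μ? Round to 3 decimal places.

1.455

Posterior for μ is Normal. Precision-weighted mean: (1/1.3·15.3 + 10/9.3·-8.45) / (1/1.3 + 10/9.3) = 1.455.
A Normal posterior is symmetric, so mode = mean.
This is the posterior mode — the MAP estimate.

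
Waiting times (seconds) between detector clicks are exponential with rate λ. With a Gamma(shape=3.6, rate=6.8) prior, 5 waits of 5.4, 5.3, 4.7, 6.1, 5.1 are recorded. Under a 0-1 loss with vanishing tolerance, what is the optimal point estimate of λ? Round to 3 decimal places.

Σ times = 26.6. Posterior: Gamma(shape = 3.6+5 = 8.6, rate = 6.8+26.6 = 33.4).
Mode = (α−1)/β = 7.6/33.4 = 0.228.
Mean = α/β = 8.6/33.4 = 0.257.
This is the posterior mode — the MAP estimate.

0.228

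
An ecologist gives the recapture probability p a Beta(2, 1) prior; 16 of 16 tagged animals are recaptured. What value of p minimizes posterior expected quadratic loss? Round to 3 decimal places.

Posterior: Beta(2+16, 1+0) = Beta(18, 1).
Since β = 1 ≤ 1 and α > 1, the Beta density is monotone increasing on [0,1]; the mode is at 1.
Mean = 18/(18+1) = 0.947.
Quadratic loss ⇒ the optimal estimator is the posterior mean.

0.947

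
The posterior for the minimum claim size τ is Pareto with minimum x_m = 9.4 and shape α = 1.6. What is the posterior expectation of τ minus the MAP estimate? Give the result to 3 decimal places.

The Pareto density is strictly decreasing on [x_m, ∞), so the mode is x_m = 9.400.
Mean = α·x_m/(α−1) = 1.6·9.4/0.6 = 25.067.
Difference = 25.067 − 9.400 = 15.667.

15.667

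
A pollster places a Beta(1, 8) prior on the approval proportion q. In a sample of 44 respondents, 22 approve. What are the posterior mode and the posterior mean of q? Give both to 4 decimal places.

MAP = 0.4314; posterior mean = 0.4340

Posterior: Beta(1+22, 8+22) = Beta(23, 30).
Mode = (23−1)/(23+30−2) = 22/51 = 0.4314.
Mean = 23/(23+30) = 23/53 = 0.4340.
Mean > mode: the posterior has a right tail.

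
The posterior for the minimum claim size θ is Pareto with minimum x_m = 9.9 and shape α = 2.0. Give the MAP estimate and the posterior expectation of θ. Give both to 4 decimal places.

The Pareto density is strictly decreasing on [x_m, ∞), so the mode is x_m = 9.9000.
Mean = α·x_m/(α−1) = 2.0·9.9/1.0 = 19.8000.
Mean > mode: the posterior has a right tail.

MAP = 9.9000; posterior mean = 19.8000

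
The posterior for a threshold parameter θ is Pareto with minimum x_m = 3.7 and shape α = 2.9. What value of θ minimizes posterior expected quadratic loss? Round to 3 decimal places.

5.647

The Pareto density is strictly decreasing on [x_m, ∞), so the mode is x_m = 3.700.
Mean = α·x_m/(α−1) = 2.9·3.7/1.9 = 5.647.
Quadratic loss ⇒ the optimal estimator is the posterior mean.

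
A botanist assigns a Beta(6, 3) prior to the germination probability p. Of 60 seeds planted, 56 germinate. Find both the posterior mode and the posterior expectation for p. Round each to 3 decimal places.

Posterior: Beta(6+56, 3+4) = Beta(62, 7).
Mode = (62−1)/(62+7−2) = 61/67 = 0.910.
Mean = 62/(62+7) = 62/69 = 0.899.
Left-skewed posterior ⇒ mean < mode.

p_MAP = 0.910, E[p|data] = 0.899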